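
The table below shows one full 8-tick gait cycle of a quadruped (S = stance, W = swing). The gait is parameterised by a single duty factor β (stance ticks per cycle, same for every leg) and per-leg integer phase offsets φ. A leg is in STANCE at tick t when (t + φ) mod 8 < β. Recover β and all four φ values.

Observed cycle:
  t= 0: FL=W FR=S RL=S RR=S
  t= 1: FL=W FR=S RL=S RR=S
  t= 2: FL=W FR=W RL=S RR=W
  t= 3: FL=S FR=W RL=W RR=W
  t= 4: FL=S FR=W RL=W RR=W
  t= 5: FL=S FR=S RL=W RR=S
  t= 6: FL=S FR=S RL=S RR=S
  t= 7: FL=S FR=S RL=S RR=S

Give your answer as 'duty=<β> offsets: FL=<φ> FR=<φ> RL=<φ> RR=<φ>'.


duty=5 offsets: FL=5 FR=3 RL=2 RR=3

duty β = stance ticks per leg = 5
FL: stance ticks = 5; W→S at t=3 → φ=5
FR: stance ticks = 5; W→S at t=5 → φ=3
RL: stance ticks = 5; W→S at t=6 → φ=2
RR: stance ticks = 5; W→S at t=5 → φ=3


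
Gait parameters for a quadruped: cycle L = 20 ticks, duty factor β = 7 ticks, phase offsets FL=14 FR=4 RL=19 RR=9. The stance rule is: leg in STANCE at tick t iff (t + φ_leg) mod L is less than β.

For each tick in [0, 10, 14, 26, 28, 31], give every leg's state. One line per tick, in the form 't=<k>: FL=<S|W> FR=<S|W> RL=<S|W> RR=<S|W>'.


t=0: phase=(14,4,19,9) vs β=7 → FL=W FR=S RL=W RR=W
t=10: phase=(4,14,9,19) vs β=7 → FL=S FR=W RL=W RR=W
t=14: phase=(8,18,13,3) vs β=7 → FL=W FR=W RL=W RR=S
t=26: phase=(0,10,5,15) vs β=7 → FL=S FR=W RL=S RR=W
t=28: phase=(2,12,7,17) vs β=7 → FL=S FR=W RL=W RR=W
t=31: phase=(5,15,10,0) vs β=7 → FL=S FR=W RL=W RR=S

t=0: FL=W FR=S RL=W RR=W
t=10: FL=S FR=W RL=W RR=W
t=14: FL=W FR=W RL=W RR=S
t=26: FL=S FR=W RL=S RR=W
t=28: FL=S FR=W RL=W RR=W
t=31: FL=S FR=W RL=W RR=S


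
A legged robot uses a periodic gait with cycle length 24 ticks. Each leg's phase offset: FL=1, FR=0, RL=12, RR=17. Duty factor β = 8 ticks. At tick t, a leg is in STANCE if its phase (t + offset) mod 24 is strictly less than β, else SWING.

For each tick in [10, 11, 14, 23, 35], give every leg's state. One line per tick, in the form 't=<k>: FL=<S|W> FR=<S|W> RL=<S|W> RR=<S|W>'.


t=10: FL=W FR=W RL=W RR=S
t=11: FL=W FR=W RL=W RR=S
t=14: FL=W FR=W RL=S RR=S
t=23: FL=S FR=W RL=W RR=W
t=35: FL=W FR=W RL=W RR=S

t=10: phase=(11,10,22,3) vs β=8 → FL=W FR=W RL=W RR=S
t=11: phase=(12,11,23,4) vs β=8 → FL=W FR=W RL=W RR=S
t=14: phase=(15,14,2,7) vs β=8 → FL=W FR=W RL=S RR=S
t=23: phase=(0,23,11,16) vs β=8 → FL=S FR=W RL=W RR=W
t=35: phase=(12,11,23,4) vs β=8 → FL=W FR=W RL=W RR=S


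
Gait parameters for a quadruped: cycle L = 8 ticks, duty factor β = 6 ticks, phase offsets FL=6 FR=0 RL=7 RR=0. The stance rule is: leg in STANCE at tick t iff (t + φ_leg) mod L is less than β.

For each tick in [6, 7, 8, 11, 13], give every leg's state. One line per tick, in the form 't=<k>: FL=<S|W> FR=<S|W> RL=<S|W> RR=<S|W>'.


t=6: FL=S FR=W RL=S RR=W
t=7: FL=S FR=W RL=W RR=W
t=8: FL=W FR=S RL=W RR=S
t=11: FL=S FR=S RL=S RR=S
t=13: FL=S FR=S RL=S RR=S

t=6: phase=(4,6,5,6) vs β=6 → FL=S FR=W RL=S RR=W
t=7: phase=(5,7,6,7) vs β=6 → FL=S FR=W RL=W RR=W
t=8: phase=(6,0,7,0) vs β=6 → FL=W FR=S RL=W RR=S
t=11: phase=(1,3,2,3) vs β=6 → FL=S FR=S RL=S RR=S
t=13: phase=(3,5,4,5) vs β=6 → FL=S FR=S RL=S RR=S


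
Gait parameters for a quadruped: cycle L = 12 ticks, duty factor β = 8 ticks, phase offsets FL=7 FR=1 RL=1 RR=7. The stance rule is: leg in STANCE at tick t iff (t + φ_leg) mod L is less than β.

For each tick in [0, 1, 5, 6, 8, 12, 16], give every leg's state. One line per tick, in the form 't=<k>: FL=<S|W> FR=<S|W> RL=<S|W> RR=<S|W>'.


t=0: FL=S FR=S RL=S RR=S
t=1: FL=W FR=S RL=S RR=W
t=5: FL=S FR=S RL=S RR=S
t=6: FL=S FR=S RL=S RR=S
t=8: FL=S FR=W RL=W RR=S
t=12: FL=S FR=S RL=S RR=S
t=16: FL=W FR=S RL=S RR=W

t=0: phase=(7,1,1,7) vs β=8 → FL=S FR=S RL=S RR=S
t=1: phase=(8,2,2,8) vs β=8 → FL=W FR=S RL=S RR=W
t=5: phase=(0,6,6,0) vs β=8 → FL=S FR=S RL=S RR=S
t=6: phase=(1,7,7,1) vs β=8 → FL=S FR=S RL=S RR=S
t=8: phase=(3,9,9,3) vs β=8 → FL=S FR=W RL=W RR=S
t=12: phase=(7,1,1,7) vs β=8 → FL=S FR=S RL=S RR=S
t=16: phase=(11,5,5,11) vs β=8 → FL=W FR=S RL=S RR=W


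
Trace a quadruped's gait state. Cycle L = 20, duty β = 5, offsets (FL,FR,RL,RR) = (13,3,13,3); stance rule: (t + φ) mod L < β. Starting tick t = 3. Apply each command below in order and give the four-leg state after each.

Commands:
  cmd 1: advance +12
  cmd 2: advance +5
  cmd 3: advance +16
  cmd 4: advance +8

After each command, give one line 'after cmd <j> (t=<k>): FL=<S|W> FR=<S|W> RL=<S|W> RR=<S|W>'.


after cmd 1 (t=15): FL=W FR=W RL=W RR=W
after cmd 2 (t=20): FL=W FR=S RL=W RR=S
after cmd 3 (t=36): FL=W FR=W RL=W RR=W
after cmd 4 (t=44): FL=W FR=W RL=W RR=W

start t=3: FL=W FR=W RL=W RR=W
cmd 1: advance +12 → t=15, phase=(8,18,8,18) → FL=W FR=W RL=W RR=W
cmd 2: advance +5 → t=20, phase=(13,3,13,3) → FL=W FR=S RL=W RR=S
cmd 3: advance +16 → t=36, phase=(9,19,9,19) → FL=W FR=W RL=W RR=W
cmd 4: advance +8 → t=44, phase=(17,7,17,7) → FL=W FR=W RL=W RR=W


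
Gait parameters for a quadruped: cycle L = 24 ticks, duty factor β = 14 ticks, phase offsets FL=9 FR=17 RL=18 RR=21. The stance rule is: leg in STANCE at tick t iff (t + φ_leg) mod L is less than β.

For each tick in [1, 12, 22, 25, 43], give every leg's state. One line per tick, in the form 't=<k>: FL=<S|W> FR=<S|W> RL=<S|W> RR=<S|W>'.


t=1: phase=(10,18,19,22) vs β=14 → FL=S FR=W RL=W RR=W
t=12: phase=(21,5,6,9) vs β=14 → FL=W FR=S RL=S RR=S
t=22: phase=(7,15,16,19) vs β=14 → FL=S FR=W RL=W RR=W
t=25: phase=(10,18,19,22) vs β=14 → FL=S FR=W RL=W RR=W
t=43: phase=(4,12,13,16) vs β=14 → FL=S FR=S RL=S RR=W

t=1: FL=S FR=W RL=W RR=W
t=12: FL=W FR=S RL=S RR=S
t=22: FL=S FR=W RL=W RR=W
t=25: FL=S FR=W RL=W RR=W
t=43: FL=S FR=S RL=S RR=W


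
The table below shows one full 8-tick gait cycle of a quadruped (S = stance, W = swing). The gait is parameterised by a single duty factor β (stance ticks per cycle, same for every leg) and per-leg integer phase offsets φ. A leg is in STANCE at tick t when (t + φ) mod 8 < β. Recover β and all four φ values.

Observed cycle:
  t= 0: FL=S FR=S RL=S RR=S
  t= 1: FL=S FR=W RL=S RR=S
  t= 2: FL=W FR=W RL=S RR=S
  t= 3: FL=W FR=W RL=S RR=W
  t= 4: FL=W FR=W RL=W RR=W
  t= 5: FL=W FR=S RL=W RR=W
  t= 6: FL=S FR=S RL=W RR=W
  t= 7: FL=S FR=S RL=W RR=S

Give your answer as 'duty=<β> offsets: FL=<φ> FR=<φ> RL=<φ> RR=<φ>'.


duty β = stance ticks per leg = 4
FL: stance ticks = 4; W→S at t=6 → φ=2
FR: stance ticks = 4; W→S at t=5 → φ=3
RL: stance ticks = 4; W→S at t=0 → φ=0
RR: stance ticks = 4; W→S at t=7 → φ=1

duty=4 offsets: FL=2 FR=3 RL=0 RR=1


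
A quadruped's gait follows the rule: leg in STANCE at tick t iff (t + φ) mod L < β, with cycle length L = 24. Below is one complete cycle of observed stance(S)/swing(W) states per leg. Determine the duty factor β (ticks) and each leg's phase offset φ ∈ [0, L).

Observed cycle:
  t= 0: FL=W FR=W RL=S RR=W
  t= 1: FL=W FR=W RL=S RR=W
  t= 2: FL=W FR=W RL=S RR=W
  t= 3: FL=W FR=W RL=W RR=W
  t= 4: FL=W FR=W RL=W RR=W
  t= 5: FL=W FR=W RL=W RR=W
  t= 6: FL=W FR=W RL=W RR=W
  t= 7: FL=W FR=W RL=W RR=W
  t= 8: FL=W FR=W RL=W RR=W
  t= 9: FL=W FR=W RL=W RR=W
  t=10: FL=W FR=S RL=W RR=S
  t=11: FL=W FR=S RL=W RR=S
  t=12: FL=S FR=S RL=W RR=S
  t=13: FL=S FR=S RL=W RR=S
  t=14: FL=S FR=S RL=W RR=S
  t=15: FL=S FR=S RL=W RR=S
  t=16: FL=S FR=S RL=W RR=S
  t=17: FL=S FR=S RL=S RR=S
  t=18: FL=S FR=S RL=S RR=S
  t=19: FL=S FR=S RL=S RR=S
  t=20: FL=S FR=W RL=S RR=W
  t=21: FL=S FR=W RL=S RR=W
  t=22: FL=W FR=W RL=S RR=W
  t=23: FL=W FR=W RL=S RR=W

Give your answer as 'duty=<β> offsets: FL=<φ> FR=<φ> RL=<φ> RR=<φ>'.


duty β = stance ticks per leg = 10
FL: stance ticks = 10; W→S at t=12 → φ=12
FR: stance ticks = 10; W→S at t=10 → φ=14
RL: stance ticks = 10; W→S at t=17 → φ=7
RR: stance ticks = 10; W→S at t=10 → φ=14

duty=10 offsets: FL=12 FR=14 RL=7 RR=14


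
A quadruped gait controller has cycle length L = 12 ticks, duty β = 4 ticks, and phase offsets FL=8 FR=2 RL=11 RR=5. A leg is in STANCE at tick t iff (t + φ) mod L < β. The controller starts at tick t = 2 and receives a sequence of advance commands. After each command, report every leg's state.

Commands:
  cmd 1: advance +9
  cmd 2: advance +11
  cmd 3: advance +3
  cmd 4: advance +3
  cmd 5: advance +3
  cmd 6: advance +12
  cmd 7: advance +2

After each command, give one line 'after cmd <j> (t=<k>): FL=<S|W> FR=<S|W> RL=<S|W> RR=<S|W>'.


start t=2: FL=W FR=W RL=S RR=W
cmd 1: advance +9 → t=11, phase=(7,1,10,4) → FL=W FR=S RL=W RR=W
cmd 2: advance +11 → t=22, phase=(6,0,9,3) → FL=W FR=S RL=W RR=S
cmd 3: advance +3 → t=25, phase=(9,3,0,6) → FL=W FR=S RL=S RR=W
cmd 4: advance +3 → t=28, phase=(0,6,3,9) → FL=S FR=W RL=S RR=W
cmd 5: advance +3 → t=31, phase=(3,9,6,0) → FL=S FR=W RL=W RR=S
cmd 6: advance +12 → t=43, phase=(3,9,6,0) → FL=S FR=W RL=W RR=S
cmd 7: advance +2 → t=45, phase=(5,11,8,2) → FL=W FR=W RL=W RR=S

after cmd 1 (t=11): FL=W FR=S RL=W RR=W
after cmd 2 (t=22): FL=W FR=S RL=W RR=S
after cmd 3 (t=25): FL=W FR=S RL=S RR=W
after cmd 4 (t=28): FL=S FR=W RL=S RR=W
after cmd 5 (t=31): FL=S FR=W RL=W RR=S
after cmd 6 (t=43): FL=S FR=W RL=W RR=S
after cmd 7 (t=45): FL=W FR=W RL=W RR=S


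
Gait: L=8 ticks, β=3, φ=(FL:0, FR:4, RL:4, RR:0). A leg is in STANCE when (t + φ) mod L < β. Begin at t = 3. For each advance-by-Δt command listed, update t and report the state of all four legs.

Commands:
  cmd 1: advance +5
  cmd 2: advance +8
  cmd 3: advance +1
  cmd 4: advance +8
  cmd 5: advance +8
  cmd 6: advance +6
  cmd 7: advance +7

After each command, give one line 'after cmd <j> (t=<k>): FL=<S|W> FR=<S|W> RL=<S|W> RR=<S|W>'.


after cmd 1 (t=8): FL=S FR=W RL=W RR=S
after cmd 2 (t=16): FL=S FR=W RL=W RR=S
after cmd 3 (t=17): FL=S FR=W RL=W RR=S
after cmd 4 (t=25): FL=S FR=W RL=W RR=S
after cmd 5 (t=33): FL=S FR=W RL=W RR=S
after cmd 6 (t=39): FL=W FR=W RL=W RR=W
after cmd 7 (t=46): FL=W FR=S RL=S RR=W

start t=3: FL=W FR=W RL=W RR=W
cmd 1: advance +5 → t=8, phase=(0,4,4,0) → FL=S FR=W RL=W RR=S
cmd 2: advance +8 → t=16, phase=(0,4,4,0) → FL=S FR=W RL=W RR=S
cmd 3: advance +1 → t=17, phase=(1,5,5,1) → FL=S FR=W RL=W RR=S
cmd 4: advance +8 → t=25, phase=(1,5,5,1) → FL=S FR=W RL=W RR=S
cmd 5: advance +8 → t=33, phase=(1,5,5,1) → FL=S FR=W RL=W RR=S
cmd 6: advance +6 → t=39, phase=(7,3,3,7) → FL=W FR=W RL=W RR=W
cmd 7: advance +7 → t=46, phase=(6,2,2,6) → FL=W FR=S RL=S RR=W


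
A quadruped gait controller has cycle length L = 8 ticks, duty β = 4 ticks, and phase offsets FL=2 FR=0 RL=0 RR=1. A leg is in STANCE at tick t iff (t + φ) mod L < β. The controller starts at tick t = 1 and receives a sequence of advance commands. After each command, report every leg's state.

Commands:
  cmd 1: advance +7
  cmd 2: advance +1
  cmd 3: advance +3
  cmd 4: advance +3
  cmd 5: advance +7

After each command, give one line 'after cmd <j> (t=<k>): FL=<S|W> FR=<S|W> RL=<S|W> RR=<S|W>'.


after cmd 1 (t=8): FL=S FR=S RL=S RR=S
after cmd 2 (t=9): FL=S FR=S RL=S RR=S
after cmd 3 (t=12): FL=W FR=W RL=W RR=W
after cmd 4 (t=15): FL=S FR=W RL=W RR=S
after cmd 5 (t=22): FL=S FR=W RL=W RR=W

start t=1: FL=S FR=S RL=S RR=S
cmd 1: advance +7 → t=8, phase=(2,0,0,1) → FL=S FR=S RL=S RR=S
cmd 2: advance +1 → t=9, phase=(3,1,1,2) → FL=S FR=S RL=S RR=S
cmd 3: advance +3 → t=12, phase=(6,4,4,5) → FL=W FR=W RL=W RR=W
cmd 4: advance +3 → t=15, phase=(1,7,7,0) → FL=S FR=W RL=W RR=S
cmd 5: advance +7 → t=22, phase=(0,6,6,7) → FL=S FR=W RL=W RR=W


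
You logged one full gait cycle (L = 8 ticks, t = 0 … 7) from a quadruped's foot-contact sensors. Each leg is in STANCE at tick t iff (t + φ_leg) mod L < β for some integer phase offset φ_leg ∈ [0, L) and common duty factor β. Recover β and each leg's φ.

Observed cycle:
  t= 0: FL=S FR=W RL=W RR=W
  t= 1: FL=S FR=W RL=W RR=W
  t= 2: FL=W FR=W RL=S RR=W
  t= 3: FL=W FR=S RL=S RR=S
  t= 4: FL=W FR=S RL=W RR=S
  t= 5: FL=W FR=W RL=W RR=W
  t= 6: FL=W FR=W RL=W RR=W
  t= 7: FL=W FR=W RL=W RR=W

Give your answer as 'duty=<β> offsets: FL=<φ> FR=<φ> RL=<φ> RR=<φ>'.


duty β = stance ticks per leg = 2
FL: stance ticks = 2; W→S at t=0 → φ=0
FR: stance ticks = 2; W→S at t=3 → φ=5
RL: stance ticks = 2; W→S at t=2 → φ=6
RR: stance ticks = 2; W→S at t=3 → φ=5

duty=2 offsets: FL=0 FR=5 RL=6 RR=5


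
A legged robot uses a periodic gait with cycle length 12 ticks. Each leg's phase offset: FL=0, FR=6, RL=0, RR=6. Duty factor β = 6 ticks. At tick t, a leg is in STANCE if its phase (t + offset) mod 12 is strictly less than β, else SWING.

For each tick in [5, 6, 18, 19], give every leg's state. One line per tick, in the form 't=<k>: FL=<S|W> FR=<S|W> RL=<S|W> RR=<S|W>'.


t=5: phase=(5,11,5,11) vs β=6 → FL=S FR=W RL=S RR=W
t=6: phase=(6,0,6,0) vs β=6 → FL=W FR=S RL=W RR=S
t=18: phase=(6,0,6,0) vs β=6 → FL=W FR=S RL=W RR=S
t=19: phase=(7,1,7,1) vs β=6 → FL=W FR=S RL=W RR=S

t=5: FL=S FR=W RL=S RR=W
t=6: FL=W FR=S RL=W RR=S
t=18: FL=W FR=S RL=W RR=S
t=19: FL=W FR=S RL=W RR=S


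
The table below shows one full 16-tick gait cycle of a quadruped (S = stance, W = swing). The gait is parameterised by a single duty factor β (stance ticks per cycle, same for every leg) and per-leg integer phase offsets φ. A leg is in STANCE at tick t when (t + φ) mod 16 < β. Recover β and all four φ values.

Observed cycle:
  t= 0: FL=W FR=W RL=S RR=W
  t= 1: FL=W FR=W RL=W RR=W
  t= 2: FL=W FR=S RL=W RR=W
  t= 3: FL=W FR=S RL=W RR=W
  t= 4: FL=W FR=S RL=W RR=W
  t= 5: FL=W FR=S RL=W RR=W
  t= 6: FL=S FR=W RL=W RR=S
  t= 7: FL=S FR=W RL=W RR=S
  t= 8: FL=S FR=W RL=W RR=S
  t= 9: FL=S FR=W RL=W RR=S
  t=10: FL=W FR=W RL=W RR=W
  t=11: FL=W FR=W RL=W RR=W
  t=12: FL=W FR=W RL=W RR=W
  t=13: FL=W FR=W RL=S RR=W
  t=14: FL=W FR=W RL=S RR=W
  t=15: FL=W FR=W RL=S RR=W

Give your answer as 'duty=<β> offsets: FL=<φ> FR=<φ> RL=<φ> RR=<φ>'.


duty β = stance ticks per leg = 4
FL: stance ticks = 4; W→S at t=6 → φ=10
FR: stance ticks = 4; W→S at t=2 → φ=14
RL: stance ticks = 4; W→S at t=13 → φ=3
RR: stance ticks = 4; W→S at t=6 → φ=10

duty=4 offsets: FL=10 FR=14 RL=3 RR=10


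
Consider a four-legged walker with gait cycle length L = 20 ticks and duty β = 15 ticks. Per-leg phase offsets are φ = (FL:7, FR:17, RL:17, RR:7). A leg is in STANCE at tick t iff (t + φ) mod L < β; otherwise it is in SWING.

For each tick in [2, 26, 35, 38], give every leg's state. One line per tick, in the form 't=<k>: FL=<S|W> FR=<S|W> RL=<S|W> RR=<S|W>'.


t=2: phase=(9,19,19,9) vs β=15 → FL=S FR=W RL=W RR=S
t=26: phase=(13,3,3,13) vs β=15 → FL=S FR=S RL=S RR=S
t=35: phase=(2,12,12,2) vs β=15 → FL=S FR=S RL=S RR=S
t=38: phase=(5,15,15,5) vs β=15 → FL=S FR=W RL=W RR=S

t=2: FL=S FR=W RL=W RR=S
t=26: FL=S FR=S RL=S RR=S
t=35: FL=S FR=S RL=S RR=S
t=38: FL=S FR=W RL=W RR=S


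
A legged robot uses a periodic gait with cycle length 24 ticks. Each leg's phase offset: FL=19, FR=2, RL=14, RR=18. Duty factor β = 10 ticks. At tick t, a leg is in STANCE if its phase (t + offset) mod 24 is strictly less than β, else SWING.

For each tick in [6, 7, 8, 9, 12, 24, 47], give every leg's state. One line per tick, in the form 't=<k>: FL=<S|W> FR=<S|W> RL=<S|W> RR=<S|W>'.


t=6: FL=S FR=S RL=W RR=S
t=7: FL=S FR=S RL=W RR=S
t=8: FL=S FR=W RL=W RR=S
t=9: FL=S FR=W RL=W RR=S
t=12: FL=S FR=W RL=S RR=S
t=24: FL=W FR=S RL=W RR=W
t=47: FL=W FR=S RL=W RR=W

t=6: phase=(1,8,20,0) vs β=10 → FL=S FR=S RL=W RR=S
t=7: phase=(2,9,21,1) vs β=10 → FL=S FR=S RL=W RR=S
t=8: phase=(3,10,22,2) vs β=10 → FL=S FR=W RL=W RR=S
t=9: phase=(4,11,23,3) vs β=10 → FL=S FR=W RL=W RR=S
t=12: phase=(7,14,2,6) vs β=10 → FL=S FR=W RL=S RR=S
t=24: phase=(19,2,14,18) vs β=10 → FL=W FR=S RL=W RR=W
t=47: phase=(18,1,13,17) vs β=10 → FL=W FR=S RL=W RR=W


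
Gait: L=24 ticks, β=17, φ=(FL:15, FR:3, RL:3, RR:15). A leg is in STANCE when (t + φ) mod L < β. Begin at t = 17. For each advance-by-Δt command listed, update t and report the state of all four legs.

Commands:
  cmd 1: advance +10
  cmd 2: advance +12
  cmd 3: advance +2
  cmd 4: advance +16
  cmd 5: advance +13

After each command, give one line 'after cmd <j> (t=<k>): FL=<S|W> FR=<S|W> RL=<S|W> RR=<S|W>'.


after cmd 1 (t=27): FL=W FR=S RL=S RR=W
after cmd 2 (t=39): FL=S FR=W RL=W RR=S
after cmd 3 (t=41): FL=S FR=W RL=W RR=S
after cmd 4 (t=57): FL=S FR=S RL=S RR=S
after cmd 5 (t=70): FL=S FR=S RL=S RR=S

start t=17: FL=S FR=W RL=W RR=S
cmd 1: advance +10 → t=27, phase=(18,6,6,18) → FL=W FR=S RL=S RR=W
cmd 2: advance +12 → t=39, phase=(6,18,18,6) → FL=S FR=W RL=W RR=S
cmd 3: advance +2 → t=41, phase=(8,20,20,8) → FL=S FR=W RL=W RR=S
cmd 4: advance +16 → t=57, phase=(0,12,12,0) → FL=S FR=S RL=S RR=S
cmd 5: advance +13 → t=70, phase=(13,1,1,13) → FL=S FR=S RL=S RR=S


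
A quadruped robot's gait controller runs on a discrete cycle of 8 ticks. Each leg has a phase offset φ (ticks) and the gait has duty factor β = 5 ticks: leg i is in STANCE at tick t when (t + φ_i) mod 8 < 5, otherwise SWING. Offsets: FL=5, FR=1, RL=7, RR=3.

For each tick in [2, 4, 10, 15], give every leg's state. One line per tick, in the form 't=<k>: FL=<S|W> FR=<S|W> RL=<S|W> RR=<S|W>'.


t=2: FL=W FR=S RL=S RR=W
t=4: FL=S FR=W RL=S RR=W
t=10: FL=W FR=S RL=S RR=W
t=15: FL=S FR=S RL=W RR=S

t=2: phase=(7,3,1,5) vs β=5 → FL=W FR=S RL=S RR=W
t=4: phase=(1,5,3,7) vs β=5 → FL=S FR=W RL=S RR=W
t=10: phase=(7,3,1,5) vs β=5 → FL=W FR=S RL=S RR=W
t=15: phase=(4,0,6,2) vs β=5 → FL=S FR=S RL=W RR=S


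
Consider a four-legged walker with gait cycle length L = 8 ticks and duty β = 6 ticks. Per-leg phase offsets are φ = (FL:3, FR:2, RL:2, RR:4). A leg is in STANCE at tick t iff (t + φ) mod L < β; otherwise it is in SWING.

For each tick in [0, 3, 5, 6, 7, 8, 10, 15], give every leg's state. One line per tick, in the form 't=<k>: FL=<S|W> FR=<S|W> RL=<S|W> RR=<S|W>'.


t=0: FL=S FR=S RL=S RR=S
t=3: FL=W FR=S RL=S RR=W
t=5: FL=S FR=W RL=W RR=S
t=6: FL=S FR=S RL=S RR=S
t=7: FL=S FR=S RL=S RR=S
t=8: FL=S FR=S RL=S RR=S
t=10: FL=S FR=S RL=S RR=W
t=15: FL=S FR=S RL=S RR=S

t=0: phase=(3,2,2,4) vs β=6 → FL=S FR=S RL=S RR=S
t=3: phase=(6,5,5,7) vs β=6 → FL=W FR=S RL=S RR=W
t=5: phase=(0,7,7,1) vs β=6 → FL=S FR=W RL=W RR=S
t=6: phase=(1,0,0,2) vs β=6 → FL=S FR=S RL=S RR=S
t=7: phase=(2,1,1,3) vs β=6 → FL=S FR=S RL=S RR=S
t=8: phase=(3,2,2,4) vs β=6 → FL=S FR=S RL=S RR=S
t=10: phase=(5,4,4,6) vs β=6 → FL=S FR=S RL=S RR=W
t=15: phase=(2,1,1,3) vs β=6 → FL=S FR=S RL=S RR=S


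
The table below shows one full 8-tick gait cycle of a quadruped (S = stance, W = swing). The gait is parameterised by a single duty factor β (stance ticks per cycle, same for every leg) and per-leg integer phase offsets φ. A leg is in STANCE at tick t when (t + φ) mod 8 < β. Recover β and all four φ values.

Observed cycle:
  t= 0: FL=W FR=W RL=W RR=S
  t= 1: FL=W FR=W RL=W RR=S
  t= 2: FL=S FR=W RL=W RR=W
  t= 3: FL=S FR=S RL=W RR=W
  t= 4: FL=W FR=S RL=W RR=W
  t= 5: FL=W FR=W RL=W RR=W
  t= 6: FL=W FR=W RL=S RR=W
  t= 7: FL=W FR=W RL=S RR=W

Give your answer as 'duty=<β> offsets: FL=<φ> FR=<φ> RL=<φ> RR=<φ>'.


duty β = stance ticks per leg = 2
FL: stance ticks = 2; W→S at t=2 → φ=6
FR: stance ticks = 2; W→S at t=3 → φ=5
RL: stance ticks = 2; W→S at t=6 → φ=2
RR: stance ticks = 2; W→S at t=0 → φ=0

duty=2 offsets: FL=6 FR=5 RL=2 RR=0


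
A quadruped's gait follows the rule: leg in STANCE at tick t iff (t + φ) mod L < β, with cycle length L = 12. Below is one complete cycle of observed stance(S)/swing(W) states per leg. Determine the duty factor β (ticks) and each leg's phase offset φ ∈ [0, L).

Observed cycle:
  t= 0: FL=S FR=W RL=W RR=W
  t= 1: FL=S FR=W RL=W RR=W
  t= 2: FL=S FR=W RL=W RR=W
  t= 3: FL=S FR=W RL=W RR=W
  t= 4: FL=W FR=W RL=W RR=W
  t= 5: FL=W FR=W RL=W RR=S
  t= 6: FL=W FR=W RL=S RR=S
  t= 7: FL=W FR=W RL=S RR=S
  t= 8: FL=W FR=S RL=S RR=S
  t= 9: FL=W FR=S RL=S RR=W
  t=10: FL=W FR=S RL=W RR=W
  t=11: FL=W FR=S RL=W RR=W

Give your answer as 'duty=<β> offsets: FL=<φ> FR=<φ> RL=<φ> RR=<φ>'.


duty=4 offsets: FL=0 FR=4 RL=6 RR=7

duty β = stance ticks per leg = 4
FL: stance ticks = 4; W→S at t=0 → φ=0
FR: stance ticks = 4; W→S at t=8 → φ=4
RL: stance ticks = 4; W→S at t=6 → φ=6
RR: stance ticks = 4; W→S at t=5 → φ=7


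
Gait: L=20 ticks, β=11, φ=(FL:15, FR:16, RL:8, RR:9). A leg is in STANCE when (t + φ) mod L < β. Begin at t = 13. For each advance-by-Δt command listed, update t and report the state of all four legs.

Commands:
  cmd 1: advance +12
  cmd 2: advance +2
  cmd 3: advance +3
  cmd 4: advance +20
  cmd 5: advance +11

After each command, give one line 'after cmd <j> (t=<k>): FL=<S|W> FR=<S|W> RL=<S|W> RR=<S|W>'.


after cmd 1 (t=25): FL=S FR=S RL=W RR=W
after cmd 2 (t=27): FL=S FR=S RL=W RR=W
after cmd 3 (t=30): FL=S FR=S RL=W RR=W
after cmd 4 (t=50): FL=S FR=S RL=W RR=W
after cmd 5 (t=61): FL=W FR=W RL=S RR=S

start t=13: FL=S FR=S RL=S RR=S
cmd 1: advance +12 → t=25, phase=(0,1,13,14) → FL=S FR=S RL=W RR=W
cmd 2: advance +2 → t=27, phase=(2,3,15,16) → FL=S FR=S RL=W RR=W
cmd 3: advance +3 → t=30, phase=(5,6,18,19) → FL=S FR=S RL=W RR=W
cmd 4: advance +20 → t=50, phase=(5,6,18,19) → FL=S FR=S RL=W RR=W
cmd 5: advance +11 → t=61, phase=(16,17,9,10) → FL=W FR=W RL=S RR=S


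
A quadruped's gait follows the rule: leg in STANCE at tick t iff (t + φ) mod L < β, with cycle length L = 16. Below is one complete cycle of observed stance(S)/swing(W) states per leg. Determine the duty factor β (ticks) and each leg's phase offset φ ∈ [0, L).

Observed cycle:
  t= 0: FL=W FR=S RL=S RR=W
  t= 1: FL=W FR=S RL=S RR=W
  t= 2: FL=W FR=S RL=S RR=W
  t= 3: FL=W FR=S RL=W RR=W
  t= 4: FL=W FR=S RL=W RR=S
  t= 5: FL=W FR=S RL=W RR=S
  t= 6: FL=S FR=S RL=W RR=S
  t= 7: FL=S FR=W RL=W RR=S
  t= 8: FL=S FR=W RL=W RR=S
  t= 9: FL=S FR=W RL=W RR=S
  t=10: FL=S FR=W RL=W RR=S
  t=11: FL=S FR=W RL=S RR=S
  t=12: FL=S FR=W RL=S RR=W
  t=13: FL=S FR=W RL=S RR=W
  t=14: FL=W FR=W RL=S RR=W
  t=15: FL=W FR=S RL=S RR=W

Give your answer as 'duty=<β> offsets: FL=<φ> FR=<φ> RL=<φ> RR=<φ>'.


duty β = stance ticks per leg = 8
FL: stance ticks = 8; W→S at t=6 → φ=10
FR: stance ticks = 8; W→S at t=15 → φ=1
RL: stance ticks = 8; W→S at t=11 → φ=5
RR: stance ticks = 8; W→S at t=4 → φ=12

duty=8 offsets: FL=10 FR=1 RL=5 RR=12


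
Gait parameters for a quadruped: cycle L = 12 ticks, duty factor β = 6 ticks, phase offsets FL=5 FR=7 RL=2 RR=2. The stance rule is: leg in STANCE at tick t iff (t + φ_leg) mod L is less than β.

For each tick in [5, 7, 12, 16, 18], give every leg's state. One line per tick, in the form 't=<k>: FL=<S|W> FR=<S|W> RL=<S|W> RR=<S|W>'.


t=5: phase=(10,0,7,7) vs β=6 → FL=W FR=S RL=W RR=W
t=7: phase=(0,2,9,9) vs β=6 → FL=S FR=S RL=W RR=W
t=12: phase=(5,7,2,2) vs β=6 → FL=S FR=W RL=S RR=S
t=16: phase=(9,11,6,6) vs β=6 → FL=W FR=W RL=W RR=W
t=18: phase=(11,1,8,8) vs β=6 → FL=W FR=S RL=W RR=W

t=5: FL=W FR=S RL=W RR=W
t=7: FL=S FR=S RL=W RR=W
t=12: FL=S FR=W RL=S RR=S
t=16: FL=W FR=W RL=W RR=W
t=18: FL=W FR=S RL=W RR=W


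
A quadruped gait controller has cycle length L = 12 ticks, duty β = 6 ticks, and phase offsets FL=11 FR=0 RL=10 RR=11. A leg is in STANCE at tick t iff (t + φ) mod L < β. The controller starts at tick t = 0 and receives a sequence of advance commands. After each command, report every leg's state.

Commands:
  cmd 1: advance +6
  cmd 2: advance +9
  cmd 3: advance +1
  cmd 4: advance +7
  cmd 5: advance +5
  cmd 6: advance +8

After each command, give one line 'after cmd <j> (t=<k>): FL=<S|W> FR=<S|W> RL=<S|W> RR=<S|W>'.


start t=0: FL=W FR=S RL=W RR=W
cmd 1: advance +6 → t=6, phase=(5,6,4,5) → FL=S FR=W RL=S RR=S
cmd 2: advance +9 → t=15, phase=(2,3,1,2) → FL=S FR=S RL=S RR=S
cmd 3: advance +1 → t=16, phase=(3,4,2,3) → FL=S FR=S RL=S RR=S
cmd 4: advance +7 → t=23, phase=(10,11,9,10) → FL=W FR=W RL=W RR=W
cmd 5: advance +5 → t=28, phase=(3,4,2,3) → FL=S FR=S RL=S RR=S
cmd 6: advance +8 → t=36, phase=(11,0,10,11) → FL=W FR=S RL=W RR=W

after cmd 1 (t=6): FL=S FR=W RL=S RR=S
after cmd 2 (t=15): FL=S FR=S RL=S RR=S
after cmd 3 (t=16): FL=S FR=S RL=S RR=S
after cmd 4 (t=23): FL=W FR=W RL=W RR=W
after cmd 5 (t=28): FL=S FR=S RL=S RR=S
after cmd 6 (t=36): FL=W FR=S RL=W RR=W


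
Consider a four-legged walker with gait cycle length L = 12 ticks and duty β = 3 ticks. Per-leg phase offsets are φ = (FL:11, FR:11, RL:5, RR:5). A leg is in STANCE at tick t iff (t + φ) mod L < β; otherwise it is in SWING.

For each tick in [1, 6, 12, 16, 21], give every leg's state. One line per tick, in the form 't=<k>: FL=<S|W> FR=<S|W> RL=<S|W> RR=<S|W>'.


t=1: FL=S FR=S RL=W RR=W
t=6: FL=W FR=W RL=W RR=W
t=12: FL=W FR=W RL=W RR=W
t=16: FL=W FR=W RL=W RR=W
t=21: FL=W FR=W RL=S RR=S

t=1: phase=(0,0,6,6) vs β=3 → FL=S FR=S RL=W RR=W
t=6: phase=(5,5,11,11) vs β=3 → FL=W FR=W RL=W RR=W
t=12: phase=(11,11,5,5) vs β=3 → FL=W FR=W RL=W RR=W
t=16: phase=(3,3,9,9) vs β=3 → FL=W FR=W RL=W RR=W
t=21: phase=(8,8,2,2) vs β=3 → FL=W FR=W RL=S RR=S


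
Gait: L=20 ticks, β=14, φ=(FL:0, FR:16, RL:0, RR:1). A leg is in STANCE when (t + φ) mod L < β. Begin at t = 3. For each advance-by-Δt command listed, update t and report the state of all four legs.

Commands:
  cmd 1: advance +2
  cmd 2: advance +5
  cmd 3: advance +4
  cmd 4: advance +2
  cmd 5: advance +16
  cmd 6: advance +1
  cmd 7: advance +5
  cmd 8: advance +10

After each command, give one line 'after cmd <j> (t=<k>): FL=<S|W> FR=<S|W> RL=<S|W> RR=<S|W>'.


start t=3: FL=S FR=W RL=S RR=S
cmd 1: advance +2 → t=5, phase=(5,1,5,6) → FL=S FR=S RL=S RR=S
cmd 2: advance +5 → t=10, phase=(10,6,10,11) → FL=S FR=S RL=S RR=S
cmd 3: advance +4 → t=14, phase=(14,10,14,15) → FL=W FR=S RL=W RR=W
cmd 4: advance +2 → t=16, phase=(16,12,16,17) → FL=W FR=S RL=W RR=W
cmd 5: advance +16 → t=32, phase=(12,8,12,13) → FL=S FR=S RL=S RR=S
cmd 6: advance +1 → t=33, phase=(13,9,13,14) → FL=S FR=S RL=S RR=W
cmd 7: advance +5 → t=38, phase=(18,14,18,19) → FL=W FR=W RL=W RR=W
cmd 8: advance +10 → t=48, phase=(8,4,8,9) → FL=S FR=S RL=S RR=S

after cmd 1 (t=5): FL=S FR=S RL=S RR=S
after cmd 2 (t=10): FL=S FR=S RL=S RR=S
after cmd 3 (t=14): FL=W FR=S RL=W RR=W
after cmd 4 (t=16): FL=W FR=S RL=W RR=W
after cmd 5 (t=32): FL=S FR=S RL=S RR=S
after cmd 6 (t=33): FL=S FR=S RL=S RR=W
after cmd 7 (t=38): FL=W FR=W RL=W RR=W
after cmd 8 (t=48): FL=S FR=S RL=S RR=S


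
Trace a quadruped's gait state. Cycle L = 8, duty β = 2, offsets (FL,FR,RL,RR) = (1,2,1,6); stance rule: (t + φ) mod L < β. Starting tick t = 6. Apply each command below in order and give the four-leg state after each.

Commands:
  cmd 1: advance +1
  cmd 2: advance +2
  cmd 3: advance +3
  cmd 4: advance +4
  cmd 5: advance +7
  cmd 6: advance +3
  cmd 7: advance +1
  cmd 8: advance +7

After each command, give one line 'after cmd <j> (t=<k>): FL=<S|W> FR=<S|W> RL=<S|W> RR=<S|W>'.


after cmd 1 (t=7): FL=S FR=S RL=S RR=W
after cmd 2 (t=9): FL=W FR=W RL=W RR=W
after cmd 3 (t=12): FL=W FR=W RL=W RR=W
after cmd 4 (t=16): FL=S FR=W RL=S RR=W
after cmd 5 (t=23): FL=S FR=S RL=S RR=W
after cmd 6 (t=26): FL=W FR=W RL=W RR=S
after cmd 7 (t=27): FL=W FR=W RL=W RR=S
after cmd 8 (t=34): FL=W FR=W RL=W RR=S

start t=6: FL=W FR=S RL=W RR=W
cmd 1: advance +1 → t=7, phase=(0,1,0,5) → FL=S FR=S RL=S RR=W
cmd 2: advance +2 → t=9, phase=(2,3,2,7) → FL=W FR=W RL=W RR=W
cmd 3: advance +3 → t=12, phase=(5,6,5,2) → FL=W FR=W RL=W RR=W
cmd 4: advance +4 → t=16, phase=(1,2,1,6) → FL=S FR=W RL=S RR=W
cmd 5: advance +7 → t=23, phase=(0,1,0,5) → FL=S FR=S RL=S RR=W
cmd 6: advance +3 → t=26, phase=(3,4,3,0) → FL=W FR=W RL=W RR=S
cmd 7: advance +1 → t=27, phase=(4,5,4,1) → FL=W FR=W RL=W RR=S
cmd 8: advance +7 → t=34, phase=(3,4,3,0) → FL=W FR=W RL=W RR=S


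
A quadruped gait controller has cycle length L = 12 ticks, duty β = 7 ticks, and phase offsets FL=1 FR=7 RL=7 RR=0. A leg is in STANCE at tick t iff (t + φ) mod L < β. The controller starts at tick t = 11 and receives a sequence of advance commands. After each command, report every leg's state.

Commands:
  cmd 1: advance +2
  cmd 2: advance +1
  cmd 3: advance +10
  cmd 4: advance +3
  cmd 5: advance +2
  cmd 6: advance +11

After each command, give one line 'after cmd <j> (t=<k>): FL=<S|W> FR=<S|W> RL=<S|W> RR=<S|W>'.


after cmd 1 (t=13): FL=S FR=W RL=W RR=S
after cmd 2 (t=14): FL=S FR=W RL=W RR=S
after cmd 3 (t=24): FL=S FR=W RL=W RR=S
after cmd 4 (t=27): FL=S FR=W RL=W RR=S
after cmd 5 (t=29): FL=S FR=S RL=S RR=S
after cmd 6 (t=40): FL=S FR=W RL=W RR=S

start t=11: FL=S FR=S RL=S RR=W
cmd 1: advance +2 → t=13, phase=(2,8,8,1) → FL=S FR=W RL=W RR=S
cmd 2: advance +1 → t=14, phase=(3,9,9,2) → FL=S FR=W RL=W RR=S
cmd 3: advance +10 → t=24, phase=(1,7,7,0) → FL=S FR=W RL=W RR=S
cmd 4: advance +3 → t=27, phase=(4,10,10,3) → FL=S FR=W RL=W RR=S
cmd 5: advance +2 → t=29, phase=(6,0,0,5) → FL=S FR=S RL=S RR=S
cmd 6: advance +11 → t=40, phase=(5,11,11,4) → FL=S FR=W RL=W RR=S


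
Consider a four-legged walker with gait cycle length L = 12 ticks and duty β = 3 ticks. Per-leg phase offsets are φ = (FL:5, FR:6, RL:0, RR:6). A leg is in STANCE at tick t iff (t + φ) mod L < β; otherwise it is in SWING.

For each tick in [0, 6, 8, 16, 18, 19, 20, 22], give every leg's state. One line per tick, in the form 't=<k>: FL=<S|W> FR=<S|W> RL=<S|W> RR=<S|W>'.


t=0: FL=W FR=W RL=S RR=W
t=6: FL=W FR=S RL=W RR=S
t=8: FL=S FR=S RL=W RR=S
t=16: FL=W FR=W RL=W RR=W
t=18: FL=W FR=S RL=W RR=S
t=19: FL=S FR=S RL=W RR=S
t=20: FL=S FR=S RL=W RR=S
t=22: FL=W FR=W RL=W RR=W

t=0: phase=(5,6,0,6) vs β=3 → FL=W FR=W RL=S RR=W
t=6: phase=(11,0,6,0) vs β=3 → FL=W FR=S RL=W RR=S
t=8: phase=(1,2,8,2) vs β=3 → FL=S FR=S RL=W RR=S
t=16: phase=(9,10,4,10) vs β=3 → FL=W FR=W RL=W RR=W
t=18: phase=(11,0,6,0) vs β=3 → FL=W FR=S RL=W RR=S
t=19: phase=(0,1,7,1) vs β=3 → FL=S FR=S RL=W RR=S
t=20: phase=(1,2,8,2) vs β=3 → FL=S FR=S RL=W RR=S
t=22: phase=(3,4,10,4) vs β=3 → FL=W FR=W RL=W RR=W


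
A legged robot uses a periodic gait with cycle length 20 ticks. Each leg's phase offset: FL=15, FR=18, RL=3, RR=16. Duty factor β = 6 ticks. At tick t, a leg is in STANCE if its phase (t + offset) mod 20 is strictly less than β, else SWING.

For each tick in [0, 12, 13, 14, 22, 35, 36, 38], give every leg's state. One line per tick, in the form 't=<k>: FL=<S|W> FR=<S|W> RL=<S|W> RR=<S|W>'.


t=0: FL=W FR=W RL=S RR=W
t=12: FL=W FR=W RL=W RR=W
t=13: FL=W FR=W RL=W RR=W
t=14: FL=W FR=W RL=W RR=W
t=22: FL=W FR=S RL=S RR=W
t=35: FL=W FR=W RL=W RR=W
t=36: FL=W FR=W RL=W RR=W
t=38: FL=W FR=W RL=S RR=W

t=0: phase=(15,18,3,16) vs β=6 → FL=W FR=W RL=S RR=W
t=12: phase=(7,10,15,8) vs β=6 → FL=W FR=W RL=W RR=W
t=13: phase=(8,11,16,9) vs β=6 → FL=W FR=W RL=W RR=W
t=14: phase=(9,12,17,10) vs β=6 → FL=W FR=W RL=W RR=W
t=22: phase=(17,0,5,18) vs β=6 → FL=W FR=S RL=S RR=W
t=35: phase=(10,13,18,11) vs β=6 → FL=W FR=W RL=W RR=W
t=36: phase=(11,14,19,12) vs β=6 → FL=W FR=W RL=W RR=W
t=38: phase=(13,16,1,14) vs β=6 → FL=W FR=W RL=S RR=W


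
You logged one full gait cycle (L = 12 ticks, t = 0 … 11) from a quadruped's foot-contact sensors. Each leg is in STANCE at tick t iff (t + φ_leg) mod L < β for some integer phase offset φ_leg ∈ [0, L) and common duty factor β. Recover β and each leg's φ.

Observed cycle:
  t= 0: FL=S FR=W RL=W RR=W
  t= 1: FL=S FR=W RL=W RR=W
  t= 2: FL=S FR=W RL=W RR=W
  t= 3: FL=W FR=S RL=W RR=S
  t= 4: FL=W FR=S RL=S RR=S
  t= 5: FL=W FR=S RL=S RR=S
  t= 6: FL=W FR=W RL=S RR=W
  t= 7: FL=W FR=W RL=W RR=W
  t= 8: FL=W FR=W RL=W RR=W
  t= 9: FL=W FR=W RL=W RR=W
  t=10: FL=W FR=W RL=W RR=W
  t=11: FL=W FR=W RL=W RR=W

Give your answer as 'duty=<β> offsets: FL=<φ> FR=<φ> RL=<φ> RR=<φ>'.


duty β = stance ticks per leg = 3
FL: stance ticks = 3; W→S at t=0 → φ=0
FR: stance ticks = 3; W→S at t=3 → φ=9
RL: stance ticks = 3; W→S at t=4 → φ=8
RR: stance ticks = 3; W→S at t=3 → φ=9

duty=3 offsets: FL=0 FR=9 RL=8 RR=9


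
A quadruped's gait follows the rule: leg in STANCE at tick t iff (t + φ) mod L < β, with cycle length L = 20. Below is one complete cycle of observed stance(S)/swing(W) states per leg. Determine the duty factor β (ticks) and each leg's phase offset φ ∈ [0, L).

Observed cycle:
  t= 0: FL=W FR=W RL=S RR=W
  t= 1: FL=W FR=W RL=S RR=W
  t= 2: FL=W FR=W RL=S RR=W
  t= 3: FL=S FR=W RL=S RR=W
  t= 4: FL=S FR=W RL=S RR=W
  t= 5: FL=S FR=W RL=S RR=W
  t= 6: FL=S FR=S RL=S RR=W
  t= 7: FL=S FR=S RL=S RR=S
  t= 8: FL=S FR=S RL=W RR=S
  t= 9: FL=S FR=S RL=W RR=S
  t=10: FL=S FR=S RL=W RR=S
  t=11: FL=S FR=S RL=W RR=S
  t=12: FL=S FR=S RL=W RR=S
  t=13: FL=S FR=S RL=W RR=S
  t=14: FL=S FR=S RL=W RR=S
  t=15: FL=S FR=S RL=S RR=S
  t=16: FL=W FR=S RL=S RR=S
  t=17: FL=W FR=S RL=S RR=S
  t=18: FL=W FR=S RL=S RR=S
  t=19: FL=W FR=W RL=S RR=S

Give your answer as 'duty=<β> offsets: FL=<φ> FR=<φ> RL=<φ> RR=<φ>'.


duty β = stance ticks per leg = 13
FL: stance ticks = 13; W→S at t=3 → φ=17
FR: stance ticks = 13; W→S at t=6 → φ=14
RL: stance ticks = 13; W→S at t=15 → φ=5
RR: stance ticks = 13; W→S at t=7 → φ=13

duty=13 offsets: FL=17 FR=14 RL=5 RR=13


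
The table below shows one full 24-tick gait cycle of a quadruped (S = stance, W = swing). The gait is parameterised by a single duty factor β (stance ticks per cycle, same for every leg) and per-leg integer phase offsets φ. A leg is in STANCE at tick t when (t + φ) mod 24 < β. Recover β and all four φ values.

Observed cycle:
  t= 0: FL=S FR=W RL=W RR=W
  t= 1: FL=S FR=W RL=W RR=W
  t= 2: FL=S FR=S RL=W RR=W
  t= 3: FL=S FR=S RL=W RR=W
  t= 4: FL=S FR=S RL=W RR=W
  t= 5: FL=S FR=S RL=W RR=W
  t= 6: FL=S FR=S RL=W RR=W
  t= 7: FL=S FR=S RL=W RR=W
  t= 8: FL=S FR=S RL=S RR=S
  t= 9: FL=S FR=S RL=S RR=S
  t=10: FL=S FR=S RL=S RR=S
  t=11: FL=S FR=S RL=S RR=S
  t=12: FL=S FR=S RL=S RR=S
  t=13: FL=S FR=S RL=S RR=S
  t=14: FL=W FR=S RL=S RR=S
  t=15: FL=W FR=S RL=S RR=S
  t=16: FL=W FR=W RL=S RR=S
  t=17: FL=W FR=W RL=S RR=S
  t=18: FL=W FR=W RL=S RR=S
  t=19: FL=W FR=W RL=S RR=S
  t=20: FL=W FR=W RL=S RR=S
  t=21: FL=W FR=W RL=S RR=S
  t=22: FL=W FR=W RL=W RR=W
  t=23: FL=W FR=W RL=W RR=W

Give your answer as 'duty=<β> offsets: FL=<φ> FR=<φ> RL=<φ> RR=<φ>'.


duty β = stance ticks per leg = 14
FL: stance ticks = 14; W→S at t=0 → φ=0
FR: stance ticks = 14; W→S at t=2 → φ=22
RL: stance ticks = 14; W→S at t=8 → φ=16
RR: stance ticks = 14; W→S at t=8 → φ=16

duty=14 offsets: FL=0 FR=22 RL=16 RR=16


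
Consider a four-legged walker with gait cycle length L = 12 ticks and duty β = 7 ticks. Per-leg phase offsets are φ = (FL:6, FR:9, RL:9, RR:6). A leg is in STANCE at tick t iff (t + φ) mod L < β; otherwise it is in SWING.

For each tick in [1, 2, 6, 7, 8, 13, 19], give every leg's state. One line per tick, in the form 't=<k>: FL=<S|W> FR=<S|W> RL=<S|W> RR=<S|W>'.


t=1: phase=(7,10,10,7) vs β=7 → FL=W FR=W RL=W RR=W
t=2: phase=(8,11,11,8) vs β=7 → FL=W FR=W RL=W RR=W
t=6: phase=(0,3,3,0) vs β=7 → FL=S FR=S RL=S RR=S
t=7: phase=(1,4,4,1) vs β=7 → FL=S FR=S RL=S RR=S
t=8: phase=(2,5,5,2) vs β=7 → FL=S FR=S RL=S RR=S
t=13: phase=(7,10,10,7) vs β=7 → FL=W FR=W RL=W RR=W
t=19: phase=(1,4,4,1) vs β=7 → FL=S FR=S RL=S RR=S

t=1: FL=W FR=W RL=W RR=W
t=2: FL=W FR=W RL=W RR=W
t=6: FL=S FR=S RL=S RR=S
t=7: FL=S FR=S RL=S RR=S
t=8: FL=S FR=S RL=S RR=S
t=13: FL=W FR=W RL=W RR=W
t=19: FL=S FR=S RL=S RR=S


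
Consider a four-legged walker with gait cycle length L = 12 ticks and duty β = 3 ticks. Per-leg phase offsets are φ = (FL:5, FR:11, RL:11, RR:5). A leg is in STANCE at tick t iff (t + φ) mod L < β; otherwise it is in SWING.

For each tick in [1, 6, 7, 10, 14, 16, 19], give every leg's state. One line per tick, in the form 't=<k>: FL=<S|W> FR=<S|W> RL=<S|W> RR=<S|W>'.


t=1: FL=W FR=S RL=S RR=W
t=6: FL=W FR=W RL=W RR=W
t=7: FL=S FR=W RL=W RR=S
t=10: FL=W FR=W RL=W RR=W
t=14: FL=W FR=S RL=S RR=W
t=16: FL=W FR=W RL=W RR=W
t=19: FL=S FR=W RL=W RR=S

t=1: phase=(6,0,0,6) vs β=3 → FL=W FR=S RL=S RR=W
t=6: phase=(11,5,5,11) vs β=3 → FL=W FR=W RL=W RR=W
t=7: phase=(0,6,6,0) vs β=3 → FL=S FR=W RL=W RR=S
t=10: phase=(3,9,9,3) vs β=3 → FL=W FR=W RL=W RR=W
t=14: phase=(7,1,1,7) vs β=3 → FL=W FR=S RL=S RR=W
t=16: phase=(9,3,3,9) vs β=3 → FL=W FR=W RL=W RR=W
t=19: phase=(0,6,6,0) vs β=3 → FL=S FR=W RL=W RR=S


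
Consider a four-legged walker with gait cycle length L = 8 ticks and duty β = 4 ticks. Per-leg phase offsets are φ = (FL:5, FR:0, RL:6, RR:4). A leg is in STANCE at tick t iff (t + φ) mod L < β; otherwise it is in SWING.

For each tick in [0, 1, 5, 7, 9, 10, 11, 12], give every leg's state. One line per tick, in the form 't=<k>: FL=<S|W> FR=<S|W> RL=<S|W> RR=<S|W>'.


t=0: phase=(5,0,6,4) vs β=4 → FL=W FR=S RL=W RR=W
t=1: phase=(6,1,7,5) vs β=4 → FL=W FR=S RL=W RR=W
t=5: phase=(2,5,3,1) vs β=4 → FL=S FR=W RL=S RR=S
t=7: phase=(4,7,5,3) vs β=4 → FL=W FR=W RL=W RR=S
t=9: phase=(6,1,7,5) vs β=4 → FL=W FR=S RL=W RR=W
t=10: phase=(7,2,0,6) vs β=4 → FL=W FR=S RL=S RR=W
t=11: phase=(0,3,1,7) vs β=4 → FL=S FR=S RL=S RR=W
t=12: phase=(1,4,2,0) vs β=4 → FL=S FR=W RL=S RR=S

t=0: FL=W FR=S RL=W RR=W
t=1: FL=W FR=S RL=W RR=W
t=5: FL=S FR=W RL=S RR=S
t=7: FL=W FR=W RL=W RR=S
t=9: FL=W FR=S RL=W RR=W
t=10: FL=W FR=S RL=S RR=W
t=11: FL=S FR=S RL=S RR=W
t=12: FL=S FR=W RL=S RR=S


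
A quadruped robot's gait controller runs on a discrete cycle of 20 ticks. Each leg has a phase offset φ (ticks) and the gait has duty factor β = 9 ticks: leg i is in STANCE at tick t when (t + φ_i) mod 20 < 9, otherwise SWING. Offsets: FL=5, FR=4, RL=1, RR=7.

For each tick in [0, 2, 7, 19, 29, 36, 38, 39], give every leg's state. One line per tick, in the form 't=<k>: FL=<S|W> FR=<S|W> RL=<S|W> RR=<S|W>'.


t=0: phase=(5,4,1,7) vs β=9 → FL=S FR=S RL=S RR=S
t=2: phase=(7,6,3,9) vs β=9 → FL=S FR=S RL=S RR=W
t=7: phase=(12,11,8,14) vs β=9 → FL=W FR=W RL=S RR=W
t=19: phase=(4,3,0,6) vs β=9 → FL=S FR=S RL=S RR=S
t=29: phase=(14,13,10,16) vs β=9 → FL=W FR=W RL=W RR=W
t=36: phase=(1,0,17,3) vs β=9 → FL=S FR=S RL=W RR=S
t=38: phase=(3,2,19,5) vs β=9 → FL=S FR=S RL=W RR=S
t=39: phase=(4,3,0,6) vs β=9 → FL=S FR=S RL=S RR=S

t=0: FL=S FR=S RL=S RR=S
t=2: FL=S FR=S RL=S RR=W
t=7: FL=W FR=W RL=S RR=W
t=19: FL=S FR=S RL=S RR=S
t=29: FL=W FR=W RL=W RR=W
t=36: FL=S FR=S RL=W RR=S
t=38: FL=S FR=S RL=W RR=S
t=39: FL=S FR=S RL=S RR=S


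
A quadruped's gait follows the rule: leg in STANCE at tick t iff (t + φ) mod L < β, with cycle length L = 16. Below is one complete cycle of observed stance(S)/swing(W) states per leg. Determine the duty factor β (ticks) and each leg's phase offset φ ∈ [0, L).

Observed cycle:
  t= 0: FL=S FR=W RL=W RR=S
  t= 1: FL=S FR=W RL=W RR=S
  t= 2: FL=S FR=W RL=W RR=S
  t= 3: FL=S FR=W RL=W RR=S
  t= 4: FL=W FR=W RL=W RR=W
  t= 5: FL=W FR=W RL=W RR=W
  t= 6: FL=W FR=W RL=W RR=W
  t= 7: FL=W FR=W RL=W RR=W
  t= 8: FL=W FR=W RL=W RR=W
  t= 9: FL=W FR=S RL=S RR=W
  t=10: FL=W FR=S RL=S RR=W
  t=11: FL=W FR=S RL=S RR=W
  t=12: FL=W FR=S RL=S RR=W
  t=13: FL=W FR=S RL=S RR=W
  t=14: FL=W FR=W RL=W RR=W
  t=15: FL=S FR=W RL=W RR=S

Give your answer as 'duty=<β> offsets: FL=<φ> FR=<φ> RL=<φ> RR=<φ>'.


duty β = stance ticks per leg = 5
FL: stance ticks = 5; W→S at t=15 → φ=1
FR: stance ticks = 5; W→S at t=9 → φ=7
RL: stance ticks = 5; W→S at t=9 → φ=7
RR: stance ticks = 5; W→S at t=15 → φ=1

duty=5 offsets: FL=1 FR=7 RL=7 RR=1


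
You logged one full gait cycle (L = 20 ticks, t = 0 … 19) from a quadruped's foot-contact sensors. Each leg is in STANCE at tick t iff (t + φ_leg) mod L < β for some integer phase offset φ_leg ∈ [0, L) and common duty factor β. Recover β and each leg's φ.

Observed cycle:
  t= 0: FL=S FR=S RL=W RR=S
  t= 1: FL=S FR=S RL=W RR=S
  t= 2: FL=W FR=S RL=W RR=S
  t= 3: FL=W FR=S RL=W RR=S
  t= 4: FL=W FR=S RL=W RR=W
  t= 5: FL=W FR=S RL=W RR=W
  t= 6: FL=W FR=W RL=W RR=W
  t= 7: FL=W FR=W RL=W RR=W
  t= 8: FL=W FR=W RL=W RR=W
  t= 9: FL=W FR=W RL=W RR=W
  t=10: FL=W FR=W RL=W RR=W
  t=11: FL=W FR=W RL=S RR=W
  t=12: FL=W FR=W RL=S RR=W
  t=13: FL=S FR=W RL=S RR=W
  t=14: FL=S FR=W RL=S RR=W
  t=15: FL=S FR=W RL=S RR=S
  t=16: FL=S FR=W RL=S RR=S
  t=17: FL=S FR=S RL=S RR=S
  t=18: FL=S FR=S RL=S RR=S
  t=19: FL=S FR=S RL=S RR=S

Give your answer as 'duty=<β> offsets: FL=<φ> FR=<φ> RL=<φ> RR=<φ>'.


duty β = stance ticks per leg = 9
FL: stance ticks = 9; W→S at t=13 → φ=7
FR: stance ticks = 9; W→S at t=17 → φ=3
RL: stance ticks = 9; W→S at t=11 → φ=9
RR: stance ticks = 9; W→S at t=15 → φ=5

duty=9 offsets: FL=7 FR=3 RL=9 RR=5
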